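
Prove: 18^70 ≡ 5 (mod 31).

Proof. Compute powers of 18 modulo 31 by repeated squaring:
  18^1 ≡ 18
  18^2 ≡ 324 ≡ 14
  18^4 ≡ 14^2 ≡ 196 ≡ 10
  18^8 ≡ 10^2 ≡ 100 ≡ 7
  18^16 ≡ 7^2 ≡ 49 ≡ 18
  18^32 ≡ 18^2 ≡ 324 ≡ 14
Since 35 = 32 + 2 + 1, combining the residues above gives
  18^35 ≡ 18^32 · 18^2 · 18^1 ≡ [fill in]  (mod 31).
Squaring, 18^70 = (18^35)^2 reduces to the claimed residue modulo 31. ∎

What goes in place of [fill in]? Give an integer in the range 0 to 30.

25

18^32 · 18^2 · 18^1 ≡ 14 · 14 · 18 = 3528.
3528 mod 31 = 25, so 18^35 ≡ 25 (mod 31).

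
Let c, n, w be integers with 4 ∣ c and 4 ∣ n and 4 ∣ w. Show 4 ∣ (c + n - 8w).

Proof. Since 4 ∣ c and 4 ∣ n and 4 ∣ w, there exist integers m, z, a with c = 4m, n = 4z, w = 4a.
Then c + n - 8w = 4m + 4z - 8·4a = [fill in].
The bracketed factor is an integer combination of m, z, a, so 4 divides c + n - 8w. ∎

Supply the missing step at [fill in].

Each term has a factor of 4: 4m + 4z - 8·4a = 4·(-8a + m + z).
Since -8a + m + z is an integer, 4 ∣ (c + n - 8w).

4(-8a + m + z)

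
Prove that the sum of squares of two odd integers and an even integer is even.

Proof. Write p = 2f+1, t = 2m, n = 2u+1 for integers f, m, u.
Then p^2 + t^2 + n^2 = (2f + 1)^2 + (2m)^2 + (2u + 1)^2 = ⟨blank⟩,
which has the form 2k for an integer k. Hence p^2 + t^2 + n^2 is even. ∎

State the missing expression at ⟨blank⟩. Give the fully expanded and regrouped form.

Expanding: (2f + 1)^2 + (2m)^2 + (2u + 1)^2 = 4f^2 + 4f + 4m^2 + 4u^2 + 4u + 2.
Every term is even; pulling out the factor of 2 gives 2(2f^2 + 2f + 2m^2 + 2u^2 + 2u + 1).

2(2f^2 + 2f + 2m^2 + 2u^2 + 2u + 1)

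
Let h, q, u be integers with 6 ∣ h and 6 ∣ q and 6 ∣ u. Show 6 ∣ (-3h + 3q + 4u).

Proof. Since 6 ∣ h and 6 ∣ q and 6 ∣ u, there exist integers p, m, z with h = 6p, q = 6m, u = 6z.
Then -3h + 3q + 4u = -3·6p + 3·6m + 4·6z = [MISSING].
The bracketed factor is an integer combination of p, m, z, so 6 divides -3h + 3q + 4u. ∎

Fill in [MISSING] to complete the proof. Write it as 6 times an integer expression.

Pull the common 6 out of every term: -3·6p + 3·6m + 4·6z = 6(3m - 3p + 4z).
3m - 3p + 4z is an integer, which exhibits the divisibility.

6(3m - 3p + 4z)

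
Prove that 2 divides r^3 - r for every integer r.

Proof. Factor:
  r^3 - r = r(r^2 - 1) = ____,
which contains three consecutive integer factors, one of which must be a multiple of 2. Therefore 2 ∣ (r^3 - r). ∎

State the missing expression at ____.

(r - 1)r(r + 1)

r(r^2 - 1) = r(r - 1)(r + 1) = (r - 1)r(r + 1).
These three factors are consecutive integers, so their product is divisible by 2.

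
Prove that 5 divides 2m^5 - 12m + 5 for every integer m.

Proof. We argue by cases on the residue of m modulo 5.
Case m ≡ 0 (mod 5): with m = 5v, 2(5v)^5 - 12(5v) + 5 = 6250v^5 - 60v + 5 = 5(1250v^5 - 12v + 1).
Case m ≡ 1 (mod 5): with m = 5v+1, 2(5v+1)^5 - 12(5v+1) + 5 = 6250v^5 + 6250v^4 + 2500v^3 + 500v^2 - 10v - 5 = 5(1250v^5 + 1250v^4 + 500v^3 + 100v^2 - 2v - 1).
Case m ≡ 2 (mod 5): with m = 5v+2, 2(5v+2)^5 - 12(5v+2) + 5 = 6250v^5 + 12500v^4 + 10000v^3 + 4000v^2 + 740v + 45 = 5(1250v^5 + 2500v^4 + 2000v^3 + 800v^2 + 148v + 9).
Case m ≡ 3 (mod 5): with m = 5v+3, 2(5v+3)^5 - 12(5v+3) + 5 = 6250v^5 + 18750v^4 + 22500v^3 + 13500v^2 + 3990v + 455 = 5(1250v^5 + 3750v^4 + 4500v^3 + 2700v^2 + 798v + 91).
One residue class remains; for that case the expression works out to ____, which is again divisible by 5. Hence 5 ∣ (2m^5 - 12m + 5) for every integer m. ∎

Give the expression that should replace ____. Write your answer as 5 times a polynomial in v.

5(1250v^5 + 5000v^4 + 8000v^3 + 6400v^2 + 2548v + 401)

The residues treated are {0, 1, 2, 3}, so the missing case is m ≡ 4 (mod 5); write m = 5v+4.
Then 2(5v+4)^5 - 12(5v+4) + 5 = 6250v^5 + 25000v^4 + 40000v^3 + 32000v^2 + 12740v + 2005 = 5(1250v^5 + 5000v^4 + 8000v^3 + 6400v^2 + 2548v + 401).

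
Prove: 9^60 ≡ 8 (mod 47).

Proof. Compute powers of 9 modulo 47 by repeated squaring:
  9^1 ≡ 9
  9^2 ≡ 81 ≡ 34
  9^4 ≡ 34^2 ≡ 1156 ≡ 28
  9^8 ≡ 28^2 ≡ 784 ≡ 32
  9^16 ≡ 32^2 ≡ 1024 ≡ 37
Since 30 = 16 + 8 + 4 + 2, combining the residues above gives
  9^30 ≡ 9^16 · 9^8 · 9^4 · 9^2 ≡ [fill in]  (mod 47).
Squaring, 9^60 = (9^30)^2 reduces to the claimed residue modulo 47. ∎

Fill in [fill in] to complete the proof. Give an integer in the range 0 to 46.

Multiply the listed residues: 37 · 32 · 28 · 34 = 1184 → 33152 → 1127168.
Reducing modulo 47: 1127168 = 23982·47 + 14, so 9^30 ≡ 14.

14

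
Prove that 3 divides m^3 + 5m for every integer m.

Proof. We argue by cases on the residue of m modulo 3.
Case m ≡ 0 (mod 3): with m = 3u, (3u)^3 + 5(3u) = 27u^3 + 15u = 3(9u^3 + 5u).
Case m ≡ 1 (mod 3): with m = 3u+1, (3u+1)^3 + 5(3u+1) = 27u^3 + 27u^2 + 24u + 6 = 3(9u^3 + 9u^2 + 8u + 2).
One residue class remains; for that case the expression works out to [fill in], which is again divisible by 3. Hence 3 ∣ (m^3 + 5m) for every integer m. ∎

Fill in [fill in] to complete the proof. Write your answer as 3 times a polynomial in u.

The residues treated are {0, 1}, so the missing case is m ≡ 2 (mod 3); write m = 3u+2.
Then (3u+2)^3 + 5(3u+2) = 27u^3 + 54u^2 + 51u + 18 = 3(9u^3 + 18u^2 + 17u + 6).

3(9u^3 + 18u^2 + 17u + 6)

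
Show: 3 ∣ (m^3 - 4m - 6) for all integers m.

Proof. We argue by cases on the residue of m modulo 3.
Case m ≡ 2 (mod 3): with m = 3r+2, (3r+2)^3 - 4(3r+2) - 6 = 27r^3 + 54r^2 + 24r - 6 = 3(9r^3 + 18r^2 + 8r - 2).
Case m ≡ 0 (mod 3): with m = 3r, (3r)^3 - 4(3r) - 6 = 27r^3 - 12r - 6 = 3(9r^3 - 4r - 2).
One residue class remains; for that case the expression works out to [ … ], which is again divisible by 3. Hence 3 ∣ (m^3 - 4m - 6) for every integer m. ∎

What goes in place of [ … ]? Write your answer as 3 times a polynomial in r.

Only m ≡ 1 (mod 3) is unaccounted for. Put m = 3r+1:
(3r+1)^3 - 4(3r+1) - 6 expands to 27r^3 + 27r^2 - 3r - 9,
and factoring out 3 leaves 3(9r^3 + 9r^2 - r - 3).

3(9r^3 + 9r^2 - r - 3)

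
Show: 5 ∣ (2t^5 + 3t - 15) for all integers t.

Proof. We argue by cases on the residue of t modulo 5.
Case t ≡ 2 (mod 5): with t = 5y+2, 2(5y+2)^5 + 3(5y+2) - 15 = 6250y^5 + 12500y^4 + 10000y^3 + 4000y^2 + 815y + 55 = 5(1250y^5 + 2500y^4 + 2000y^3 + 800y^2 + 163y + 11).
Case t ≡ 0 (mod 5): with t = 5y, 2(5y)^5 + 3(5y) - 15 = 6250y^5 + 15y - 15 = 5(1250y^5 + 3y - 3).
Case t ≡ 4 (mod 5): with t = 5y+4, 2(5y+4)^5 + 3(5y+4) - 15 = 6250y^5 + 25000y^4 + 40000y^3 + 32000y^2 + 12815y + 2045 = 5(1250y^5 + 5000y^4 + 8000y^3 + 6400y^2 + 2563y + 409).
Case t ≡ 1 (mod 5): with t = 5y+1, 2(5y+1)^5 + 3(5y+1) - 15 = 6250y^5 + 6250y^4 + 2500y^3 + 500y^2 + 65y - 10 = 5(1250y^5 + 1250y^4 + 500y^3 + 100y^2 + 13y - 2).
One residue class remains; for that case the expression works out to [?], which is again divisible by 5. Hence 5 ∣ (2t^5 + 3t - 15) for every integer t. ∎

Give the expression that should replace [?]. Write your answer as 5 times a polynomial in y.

Only t ≡ 3 (mod 5) is unaccounted for. Put t = 5y+3:
2(5y+3)^5 + 3(5y+3) - 15 expands to 6250y^5 + 18750y^4 + 22500y^3 + 13500y^2 + 4065y + 480,
and factoring out 5 leaves 5(1250y^5 + 3750y^4 + 4500y^3 + 2700y^2 + 813y + 96).

5(1250y^5 + 3750y^4 + 4500y^3 + 2700y^2 + 813y + 96)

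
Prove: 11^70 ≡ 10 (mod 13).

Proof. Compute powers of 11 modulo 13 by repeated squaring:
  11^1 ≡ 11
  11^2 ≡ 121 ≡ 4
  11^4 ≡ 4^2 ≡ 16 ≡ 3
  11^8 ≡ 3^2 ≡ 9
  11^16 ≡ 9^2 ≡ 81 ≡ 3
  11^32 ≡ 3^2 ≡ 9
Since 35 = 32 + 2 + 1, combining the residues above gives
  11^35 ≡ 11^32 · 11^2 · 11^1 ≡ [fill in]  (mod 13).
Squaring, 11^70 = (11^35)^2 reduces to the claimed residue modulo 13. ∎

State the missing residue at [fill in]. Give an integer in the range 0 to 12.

6

Multiply the listed residues: 9 · 4 · 11 = 36 → 396.
Reducing modulo 13: 396 = 30·13 + 6, so 11^35 ≡ 6.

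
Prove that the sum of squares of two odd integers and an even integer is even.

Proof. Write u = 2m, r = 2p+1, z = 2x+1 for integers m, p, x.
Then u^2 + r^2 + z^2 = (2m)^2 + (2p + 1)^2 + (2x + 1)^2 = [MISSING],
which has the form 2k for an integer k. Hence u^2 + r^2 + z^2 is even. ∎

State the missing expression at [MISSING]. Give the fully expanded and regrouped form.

2(2m^2 + 2p^2 + 2p + 2x^2 + 2x + 1)

Expanding: (2m)^2 + (2p + 1)^2 + (2x + 1)^2 = 4m^2 + 4p^2 + 4p + 4x^2 + 4x + 2.
Every term is even; pulling out the factor of 2 gives 2(2m^2 + 2p^2 + 2p + 2x^2 + 2x + 1).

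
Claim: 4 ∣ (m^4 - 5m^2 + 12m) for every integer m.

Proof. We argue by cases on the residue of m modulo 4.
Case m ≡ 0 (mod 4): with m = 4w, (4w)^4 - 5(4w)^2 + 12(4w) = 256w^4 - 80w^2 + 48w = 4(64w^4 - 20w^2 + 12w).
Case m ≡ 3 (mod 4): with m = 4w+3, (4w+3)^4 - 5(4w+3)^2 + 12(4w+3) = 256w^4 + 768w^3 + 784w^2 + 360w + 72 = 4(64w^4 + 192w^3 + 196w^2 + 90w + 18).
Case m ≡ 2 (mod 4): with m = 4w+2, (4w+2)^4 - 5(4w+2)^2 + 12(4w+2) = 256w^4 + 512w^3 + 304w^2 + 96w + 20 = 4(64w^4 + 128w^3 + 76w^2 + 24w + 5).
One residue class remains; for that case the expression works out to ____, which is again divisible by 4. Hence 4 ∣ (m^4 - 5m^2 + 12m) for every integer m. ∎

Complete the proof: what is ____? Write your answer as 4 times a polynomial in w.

4(64w^4 + 64w^3 + 4w^2 + 6w + 2)

Only m ≡ 1 (mod 4) is unaccounted for. Put m = 4w+1:
(4w+1)^4 - 5(4w+1)^2 + 12(4w+1) expands to 256w^4 + 256w^3 + 16w^2 + 24w + 8,
and factoring out 4 leaves 4(64w^4 + 64w^3 + 4w^2 + 6w + 2).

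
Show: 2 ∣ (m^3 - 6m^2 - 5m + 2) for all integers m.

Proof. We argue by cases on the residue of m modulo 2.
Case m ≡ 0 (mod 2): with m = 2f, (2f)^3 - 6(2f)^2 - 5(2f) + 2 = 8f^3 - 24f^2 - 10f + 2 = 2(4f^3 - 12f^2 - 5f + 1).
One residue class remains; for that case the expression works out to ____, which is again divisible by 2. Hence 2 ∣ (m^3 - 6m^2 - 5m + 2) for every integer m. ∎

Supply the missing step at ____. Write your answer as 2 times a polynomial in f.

2(4f^3 - 6f^2 - 14f - 4)

The residues treated are {0}, so the missing case is m ≡ 1 (mod 2); write m = 2f+1.
Then (2f+1)^3 - 6(2f+1)^2 - 5(2f+1) + 2 = 8f^3 - 12f^2 - 28f - 8 = 2(4f^3 - 6f^2 - 14f - 4).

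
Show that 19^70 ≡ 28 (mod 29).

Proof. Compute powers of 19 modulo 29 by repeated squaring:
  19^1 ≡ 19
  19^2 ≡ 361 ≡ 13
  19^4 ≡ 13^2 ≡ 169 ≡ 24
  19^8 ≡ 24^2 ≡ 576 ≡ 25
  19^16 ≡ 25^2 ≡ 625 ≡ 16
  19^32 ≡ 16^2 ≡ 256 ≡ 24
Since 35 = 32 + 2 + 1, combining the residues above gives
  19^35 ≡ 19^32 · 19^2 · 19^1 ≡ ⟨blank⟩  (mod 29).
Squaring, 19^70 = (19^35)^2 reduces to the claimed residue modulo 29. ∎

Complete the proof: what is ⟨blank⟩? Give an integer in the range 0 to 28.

12

19^32 · 19^2 · 19^1 ≡ 24 · 13 · 19 = 5928.
5928 mod 29 = 12, so 19^35 ≡ 12 (mod 29).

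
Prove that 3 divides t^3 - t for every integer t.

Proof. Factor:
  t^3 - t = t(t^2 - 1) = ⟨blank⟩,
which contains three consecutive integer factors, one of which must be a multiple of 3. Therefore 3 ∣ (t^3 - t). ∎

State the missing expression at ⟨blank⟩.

t(t^2 - 1) = t(t - 1)(t + 1) = (t - 1)t(t + 1).
These three factors are consecutive integers, so their product is divisible by 3.

(t - 1)t(t + 1)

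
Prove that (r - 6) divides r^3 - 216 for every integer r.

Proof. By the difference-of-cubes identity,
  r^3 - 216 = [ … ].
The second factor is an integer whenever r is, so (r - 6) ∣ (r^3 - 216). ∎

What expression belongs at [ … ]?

a^3 - b^3 = (a - b)(a^2 + ab + b^2). With a = r, b = 6:
r^3 - 216 = (r - 6)(r^2 + 6r + 36).

(r - 6)(r^2 + 6r + 36)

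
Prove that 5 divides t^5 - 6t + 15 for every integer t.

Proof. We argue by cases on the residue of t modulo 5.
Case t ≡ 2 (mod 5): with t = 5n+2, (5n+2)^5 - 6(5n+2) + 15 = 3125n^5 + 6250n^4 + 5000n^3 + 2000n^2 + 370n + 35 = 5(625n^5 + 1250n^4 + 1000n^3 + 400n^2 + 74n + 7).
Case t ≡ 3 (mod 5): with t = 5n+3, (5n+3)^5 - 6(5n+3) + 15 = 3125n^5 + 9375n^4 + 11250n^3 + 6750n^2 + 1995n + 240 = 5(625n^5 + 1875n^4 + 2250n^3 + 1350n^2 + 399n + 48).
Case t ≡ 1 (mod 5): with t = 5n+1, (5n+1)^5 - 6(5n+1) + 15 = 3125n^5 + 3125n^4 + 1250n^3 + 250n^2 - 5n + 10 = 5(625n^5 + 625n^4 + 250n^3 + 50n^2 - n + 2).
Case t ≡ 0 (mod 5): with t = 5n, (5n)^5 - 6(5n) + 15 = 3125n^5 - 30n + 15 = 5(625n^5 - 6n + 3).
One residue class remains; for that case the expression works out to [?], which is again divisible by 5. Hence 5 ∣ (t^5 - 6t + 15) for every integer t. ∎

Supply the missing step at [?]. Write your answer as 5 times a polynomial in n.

5(625n^5 + 2500n^4 + 4000n^3 + 3200n^2 + 1274n + 203)

The residues treated are {2, 3, 1, 0}, so the missing case is t ≡ 4 (mod 5); write t = 5n+4.
Then (5n+4)^5 - 6(5n+4) + 15 = 3125n^5 + 12500n^4 + 20000n^3 + 16000n^2 + 6370n + 1015 = 5(625n^5 + 2500n^4 + 4000n^3 + 3200n^2 + 1274n + 203).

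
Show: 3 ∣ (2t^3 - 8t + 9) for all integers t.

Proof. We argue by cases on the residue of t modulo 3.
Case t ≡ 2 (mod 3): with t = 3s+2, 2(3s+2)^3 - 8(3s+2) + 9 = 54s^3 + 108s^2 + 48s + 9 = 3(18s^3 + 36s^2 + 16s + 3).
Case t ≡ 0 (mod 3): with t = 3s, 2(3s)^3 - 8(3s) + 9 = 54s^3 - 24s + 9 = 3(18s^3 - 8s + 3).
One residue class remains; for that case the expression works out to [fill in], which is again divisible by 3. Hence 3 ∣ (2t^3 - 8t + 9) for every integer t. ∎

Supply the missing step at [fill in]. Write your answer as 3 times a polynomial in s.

3(18s^3 + 18s^2 - 2s + 1)

Only t ≡ 1 (mod 3) is unaccounted for. Put t = 3s+1:
2(3s+1)^3 - 8(3s+1) + 9 expands to 54s^3 + 54s^2 - 6s + 3,
and factoring out 3 leaves 3(18s^3 + 18s^2 - 2s + 1).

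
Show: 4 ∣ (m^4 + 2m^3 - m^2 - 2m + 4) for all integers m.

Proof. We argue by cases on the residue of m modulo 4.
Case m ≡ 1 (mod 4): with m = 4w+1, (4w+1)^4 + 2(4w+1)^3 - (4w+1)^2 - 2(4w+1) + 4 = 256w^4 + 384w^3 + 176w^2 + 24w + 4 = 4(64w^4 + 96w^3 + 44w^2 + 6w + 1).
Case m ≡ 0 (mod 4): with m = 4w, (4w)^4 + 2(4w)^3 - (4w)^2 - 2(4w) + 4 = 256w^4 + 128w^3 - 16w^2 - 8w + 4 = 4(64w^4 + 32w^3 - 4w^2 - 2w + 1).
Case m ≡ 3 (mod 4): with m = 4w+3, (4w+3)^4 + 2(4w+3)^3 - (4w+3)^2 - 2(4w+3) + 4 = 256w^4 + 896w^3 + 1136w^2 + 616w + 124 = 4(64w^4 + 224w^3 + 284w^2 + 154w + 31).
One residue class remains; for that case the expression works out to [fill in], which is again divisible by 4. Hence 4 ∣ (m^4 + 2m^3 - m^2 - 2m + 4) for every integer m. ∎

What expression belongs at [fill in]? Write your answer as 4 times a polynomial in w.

4(64w^4 + 160w^3 + 140w^2 + 50w + 7)

The residues treated are {1, 0, 3}, so the missing case is m ≡ 2 (mod 4); write m = 4w+2.
Then (4w+2)^4 + 2(4w+2)^3 - (4w+2)^2 - 2(4w+2) + 4 = 256w^4 + 640w^3 + 560w^2 + 200w + 28 = 4(64w^4 + 160w^3 + 140w^2 + 50w + 7).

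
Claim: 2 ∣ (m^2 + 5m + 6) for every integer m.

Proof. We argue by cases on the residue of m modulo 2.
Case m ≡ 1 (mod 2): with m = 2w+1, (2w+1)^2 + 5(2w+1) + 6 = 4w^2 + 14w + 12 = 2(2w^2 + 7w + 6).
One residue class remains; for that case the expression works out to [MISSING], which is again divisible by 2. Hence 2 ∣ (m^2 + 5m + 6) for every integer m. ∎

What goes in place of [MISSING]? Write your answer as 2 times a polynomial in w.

Only m ≡ 0 (mod 2) is unaccounted for. Put m = 2w:
(2w)^2 + 5(2w) + 6 expands to 4w^2 + 10w + 6,
and factoring out 2 leaves 2(2w^2 + 5w + 3).

2(2w^2 + 5w + 3)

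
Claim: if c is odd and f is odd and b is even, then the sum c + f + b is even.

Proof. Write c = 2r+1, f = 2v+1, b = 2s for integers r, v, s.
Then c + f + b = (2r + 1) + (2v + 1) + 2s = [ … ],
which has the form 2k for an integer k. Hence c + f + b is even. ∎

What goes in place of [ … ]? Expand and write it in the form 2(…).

2(r + s + v + 1)

Expanding: (2r + 1) + (2v + 1) + 2s = 2r + 2s + 2v + 2.
Every term is even; pulling out the factor of 2 gives 2(r + s + v + 1).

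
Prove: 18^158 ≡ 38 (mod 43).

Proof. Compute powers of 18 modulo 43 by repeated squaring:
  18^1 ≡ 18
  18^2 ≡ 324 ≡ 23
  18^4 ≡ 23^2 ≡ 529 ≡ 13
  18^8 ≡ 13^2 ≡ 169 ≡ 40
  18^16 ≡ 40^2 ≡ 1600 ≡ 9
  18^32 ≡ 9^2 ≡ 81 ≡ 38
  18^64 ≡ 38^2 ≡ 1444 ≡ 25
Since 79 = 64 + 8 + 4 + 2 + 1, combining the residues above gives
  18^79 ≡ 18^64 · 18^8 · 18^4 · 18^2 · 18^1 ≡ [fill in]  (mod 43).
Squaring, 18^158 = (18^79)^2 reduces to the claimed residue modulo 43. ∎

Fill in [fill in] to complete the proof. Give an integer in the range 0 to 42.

18^64 · 18^8 · 18^4 · 18^2 · 18^1 ≡ 25 · 40 · 13 · 23 · 18 = 5382000.
5382000 mod 43 = 34, so 18^79 ≡ 34 (mod 43).

34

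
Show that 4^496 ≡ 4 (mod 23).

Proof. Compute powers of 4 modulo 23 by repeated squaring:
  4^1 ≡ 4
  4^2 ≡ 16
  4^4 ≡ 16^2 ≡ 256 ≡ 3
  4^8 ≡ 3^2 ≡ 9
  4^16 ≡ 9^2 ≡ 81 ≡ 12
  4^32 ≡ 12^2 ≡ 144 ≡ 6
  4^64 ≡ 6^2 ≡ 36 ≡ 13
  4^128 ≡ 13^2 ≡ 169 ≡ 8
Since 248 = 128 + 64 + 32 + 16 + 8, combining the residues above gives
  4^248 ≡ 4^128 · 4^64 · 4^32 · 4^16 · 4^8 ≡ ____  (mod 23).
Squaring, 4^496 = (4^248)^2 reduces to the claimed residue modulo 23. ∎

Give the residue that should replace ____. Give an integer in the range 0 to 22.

4^128 · 4^64 · 4^32 · 4^16 · 4^8 ≡ 8 · 13 · 6 · 12 · 9 = 67392.
67392 mod 23 = 2, so 4^248 ≡ 2 (mod 23).

2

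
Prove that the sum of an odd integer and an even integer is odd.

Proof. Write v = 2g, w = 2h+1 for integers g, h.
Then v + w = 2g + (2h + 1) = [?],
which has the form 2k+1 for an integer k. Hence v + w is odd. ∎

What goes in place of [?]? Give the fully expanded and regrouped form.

2(g + h) + 1

2g + (2h + 1) = 2g + 2h + 1
= 2(g + h) + 1.
Since g + h is an integer, the sum is of the form 2k+1 for an integer k.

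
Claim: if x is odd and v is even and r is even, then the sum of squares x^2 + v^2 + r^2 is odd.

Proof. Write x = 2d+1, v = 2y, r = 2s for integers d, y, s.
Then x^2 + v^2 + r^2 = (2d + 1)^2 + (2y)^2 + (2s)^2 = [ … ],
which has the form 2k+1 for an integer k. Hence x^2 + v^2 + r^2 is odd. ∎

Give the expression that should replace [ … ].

(2d + 1)^2 + (2y)^2 + (2s)^2 = 4d^2 + 4d + 4s^2 + 4y^2 + 1
= 2(2d^2 + 2d + 2s^2 + 2y^2) + 1.
Since 2d^2 + 2d + 2s^2 + 2y^2 is an integer, the sum of squares is of the form 2k+1 for an integer k.

2(2d^2 + 2d + 2s^2 + 2y^2) + 1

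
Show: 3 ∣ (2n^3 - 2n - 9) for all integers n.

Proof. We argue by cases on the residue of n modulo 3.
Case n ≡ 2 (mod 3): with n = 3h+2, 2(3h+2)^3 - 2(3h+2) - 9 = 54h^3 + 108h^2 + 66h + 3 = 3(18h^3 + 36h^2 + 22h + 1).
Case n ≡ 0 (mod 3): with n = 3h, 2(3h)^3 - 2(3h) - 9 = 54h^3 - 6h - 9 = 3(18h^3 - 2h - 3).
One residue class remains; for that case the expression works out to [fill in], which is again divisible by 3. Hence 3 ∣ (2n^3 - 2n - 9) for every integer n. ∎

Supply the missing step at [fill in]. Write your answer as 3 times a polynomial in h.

3(18h^3 + 18h^2 + 4h - 3)

The residues treated are {2, 0}, so the missing case is n ≡ 1 (mod 3); write n = 3h+1.
Then 2(3h+1)^3 - 2(3h+1) - 9 = 54h^3 + 54h^2 + 12h - 9 = 3(18h^3 + 18h^2 + 4h - 3).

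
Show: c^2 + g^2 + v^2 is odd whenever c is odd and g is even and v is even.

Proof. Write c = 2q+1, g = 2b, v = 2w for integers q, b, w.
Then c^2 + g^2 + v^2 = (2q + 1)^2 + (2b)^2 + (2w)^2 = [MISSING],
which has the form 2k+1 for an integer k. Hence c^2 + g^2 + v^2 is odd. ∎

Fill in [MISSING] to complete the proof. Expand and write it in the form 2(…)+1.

(2q + 1)^2 + (2b)^2 + (2w)^2 = 4b^2 + 4q^2 + 4q + 4w^2 + 1
= 2(2b^2 + 2q^2 + 2q + 2w^2) + 1.
Since 2b^2 + 2q^2 + 2q + 2w^2 is an integer, the sum of squares is of the form 2k+1 for an integer k.

2(2b^2 + 2q^2 + 2q + 2w^2) + 1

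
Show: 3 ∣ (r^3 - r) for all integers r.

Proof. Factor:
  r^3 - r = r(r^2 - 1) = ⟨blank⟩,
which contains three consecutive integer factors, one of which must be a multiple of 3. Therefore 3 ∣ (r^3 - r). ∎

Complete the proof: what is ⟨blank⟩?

(r - 1)r(r + 1)

r(r^2 - 1) = r(r - 1)(r + 1) = (r - 1)r(r + 1).
These three factors are consecutive integers, so their product is divisible by 3.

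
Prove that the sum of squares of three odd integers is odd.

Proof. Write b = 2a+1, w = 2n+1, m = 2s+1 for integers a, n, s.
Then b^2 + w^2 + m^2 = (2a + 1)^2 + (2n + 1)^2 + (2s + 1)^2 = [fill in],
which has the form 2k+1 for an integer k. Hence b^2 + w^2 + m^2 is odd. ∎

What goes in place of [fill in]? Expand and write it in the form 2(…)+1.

2(2a^2 + 2a + 2n^2 + 2n + 2s^2 + 2s + 1) + 1

(2a + 1)^2 + (2n + 1)^2 + (2s + 1)^2 = 4a^2 + 4a + 4n^2 + 4n + 4s^2 + 4s + 3
= 2(2a^2 + 2a + 2n^2 + 2n + 2s^2 + 2s + 1) + 1.
Since 2a^2 + 2a + 2n^2 + 2n + 2s^2 + 2s + 1 is an integer, the sum of squares is of the form 2k+1 for an integer k.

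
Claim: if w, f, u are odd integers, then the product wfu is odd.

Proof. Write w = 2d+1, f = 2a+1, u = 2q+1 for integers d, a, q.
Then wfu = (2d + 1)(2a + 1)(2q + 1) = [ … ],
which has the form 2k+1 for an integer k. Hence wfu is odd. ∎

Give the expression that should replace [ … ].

(2d + 1)(2a + 1)(2q + 1) = 8adq + 4ad + 4aq + 2a + 4dq + 2d + 2q + 1
= 2(4adq + 2ad + 2aq + a + 2dq + d + q) + 1.
Since 4adq + 2ad + 2aq + a + 2dq + d + q is an integer, the product is of the form 2k+1 for an integer k.

2(4adq + 2ad + 2aq + a + 2dq + d + q) + 1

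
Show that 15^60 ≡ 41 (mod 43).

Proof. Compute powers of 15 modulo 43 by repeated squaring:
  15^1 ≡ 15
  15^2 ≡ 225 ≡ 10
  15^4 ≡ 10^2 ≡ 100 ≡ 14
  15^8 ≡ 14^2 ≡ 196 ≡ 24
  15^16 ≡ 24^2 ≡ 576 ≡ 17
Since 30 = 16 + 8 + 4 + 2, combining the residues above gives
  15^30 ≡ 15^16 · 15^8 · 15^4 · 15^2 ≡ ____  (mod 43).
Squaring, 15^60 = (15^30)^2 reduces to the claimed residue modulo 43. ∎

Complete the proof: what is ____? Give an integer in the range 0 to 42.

15^16 · 15^8 · 15^4 · 15^2 ≡ 17 · 24 · 14 · 10 = 57120.
57120 mod 43 = 16, so 15^30 ≡ 16 (mod 43).

16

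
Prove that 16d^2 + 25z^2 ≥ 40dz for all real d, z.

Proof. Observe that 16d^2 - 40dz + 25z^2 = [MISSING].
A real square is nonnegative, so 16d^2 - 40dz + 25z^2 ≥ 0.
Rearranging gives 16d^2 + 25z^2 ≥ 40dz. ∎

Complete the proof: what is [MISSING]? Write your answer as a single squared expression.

(4d - 5z)^2

16d^2 - 40dz + 25z^2 is a perfect-square trinomial: the outer terms are (4d)^2 and (5z)^2, and the cross term is -2·4d·5z.
So 16d^2 - 40dz + 25z^2 = (4d - 5z)^2 ≥ 0.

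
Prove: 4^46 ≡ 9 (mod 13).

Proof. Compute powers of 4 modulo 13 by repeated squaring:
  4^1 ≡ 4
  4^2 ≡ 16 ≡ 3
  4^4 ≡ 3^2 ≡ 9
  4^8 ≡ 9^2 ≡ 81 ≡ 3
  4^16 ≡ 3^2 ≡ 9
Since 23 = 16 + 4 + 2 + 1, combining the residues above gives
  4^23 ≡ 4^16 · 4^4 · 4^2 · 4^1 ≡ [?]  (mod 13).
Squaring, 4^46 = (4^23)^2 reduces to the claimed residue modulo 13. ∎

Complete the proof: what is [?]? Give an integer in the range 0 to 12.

Multiply the listed residues: 9 · 9 · 3 · 4 = 81 → 243 → 972.
Reducing modulo 13: 972 = 74·13 + 10, so 4^23 ≡ 10.

10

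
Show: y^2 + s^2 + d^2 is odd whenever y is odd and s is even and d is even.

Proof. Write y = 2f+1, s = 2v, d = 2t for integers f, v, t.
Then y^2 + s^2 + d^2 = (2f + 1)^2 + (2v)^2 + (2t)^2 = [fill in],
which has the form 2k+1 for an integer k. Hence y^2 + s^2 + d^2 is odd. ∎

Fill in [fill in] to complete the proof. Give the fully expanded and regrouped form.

2(2f^2 + 2f + 2t^2 + 2v^2) + 1

(2f + 1)^2 + (2v)^2 + (2t)^2 = 4f^2 + 4f + 4t^2 + 4v^2 + 1
= 2(2f^2 + 2f + 2t^2 + 2v^2) + 1.
Since 2f^2 + 2f + 2t^2 + 2v^2 is an integer, the sum of squares is of the form 2k+1 for an integer k.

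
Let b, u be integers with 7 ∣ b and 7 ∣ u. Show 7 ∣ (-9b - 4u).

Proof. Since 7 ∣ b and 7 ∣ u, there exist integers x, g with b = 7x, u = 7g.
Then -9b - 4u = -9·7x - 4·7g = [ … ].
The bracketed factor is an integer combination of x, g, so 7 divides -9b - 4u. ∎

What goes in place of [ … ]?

7(-4g - 9x)

Each term has a factor of 7: -9·7x - 4·7g = 7·(-4g - 9x).
Since -4g - 9x is an integer, 7 ∣ (-9b - 4u).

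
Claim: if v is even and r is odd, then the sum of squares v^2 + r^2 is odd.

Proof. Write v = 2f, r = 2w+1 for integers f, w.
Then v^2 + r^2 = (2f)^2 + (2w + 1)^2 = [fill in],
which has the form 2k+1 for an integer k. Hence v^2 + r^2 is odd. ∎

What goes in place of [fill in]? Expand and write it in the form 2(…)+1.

2(2f^2 + 2w^2 + 2w) + 1

(2f)^2 + (2w + 1)^2 = 4f^2 + 4w^2 + 4w + 1
= 2(2f^2 + 2w^2 + 2w) + 1.
Since 2f^2 + 2w^2 + 2w is an integer, the sum of squares is of the form 2k+1 for an integer k.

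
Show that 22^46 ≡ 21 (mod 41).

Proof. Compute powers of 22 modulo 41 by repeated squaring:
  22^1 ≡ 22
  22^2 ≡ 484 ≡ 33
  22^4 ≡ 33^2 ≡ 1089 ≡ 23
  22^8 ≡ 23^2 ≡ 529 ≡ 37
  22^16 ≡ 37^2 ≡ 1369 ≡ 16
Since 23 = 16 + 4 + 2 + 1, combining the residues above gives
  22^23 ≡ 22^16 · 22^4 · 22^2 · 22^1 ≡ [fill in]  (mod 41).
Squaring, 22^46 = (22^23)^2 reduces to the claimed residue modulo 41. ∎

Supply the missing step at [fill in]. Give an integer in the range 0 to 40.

12

Multiply the listed residues: 16 · 23 · 33 · 22 = 368 → 12144 → 267168.
Reducing modulo 41: 267168 = 6516·41 + 12, so 22^23 ≡ 12.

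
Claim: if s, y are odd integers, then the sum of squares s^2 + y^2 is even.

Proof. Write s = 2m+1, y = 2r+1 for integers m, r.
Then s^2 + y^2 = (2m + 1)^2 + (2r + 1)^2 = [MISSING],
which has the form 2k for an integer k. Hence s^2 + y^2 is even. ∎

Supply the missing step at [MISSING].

(2m + 1)^2 + (2r + 1)^2 = 4m^2 + 4m + 4r^2 + 4r + 2
= 2(2m^2 + 2m + 2r^2 + 2r + 1).
Since 2m^2 + 2m + 2r^2 + 2r + 1 is an integer, the sum of squares is of the form 2k for an integer k.

2(2m^2 + 2m + 2r^2 + 2r + 1)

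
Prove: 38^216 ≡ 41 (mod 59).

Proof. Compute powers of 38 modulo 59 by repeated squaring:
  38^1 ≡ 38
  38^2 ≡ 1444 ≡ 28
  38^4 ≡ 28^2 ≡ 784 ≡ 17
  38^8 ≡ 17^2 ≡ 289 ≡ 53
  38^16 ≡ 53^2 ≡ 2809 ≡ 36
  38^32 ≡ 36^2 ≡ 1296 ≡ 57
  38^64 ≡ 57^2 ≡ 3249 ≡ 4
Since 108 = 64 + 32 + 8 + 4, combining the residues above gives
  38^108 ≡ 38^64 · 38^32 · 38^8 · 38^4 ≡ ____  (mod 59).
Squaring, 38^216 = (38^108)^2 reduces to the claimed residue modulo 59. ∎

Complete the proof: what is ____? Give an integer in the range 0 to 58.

38^64 · 38^32 · 38^8 · 38^4 ≡ 4 · 57 · 53 · 17 = 205428.
205428 mod 59 = 49, so 38^108 ≡ 49 (mod 59).

49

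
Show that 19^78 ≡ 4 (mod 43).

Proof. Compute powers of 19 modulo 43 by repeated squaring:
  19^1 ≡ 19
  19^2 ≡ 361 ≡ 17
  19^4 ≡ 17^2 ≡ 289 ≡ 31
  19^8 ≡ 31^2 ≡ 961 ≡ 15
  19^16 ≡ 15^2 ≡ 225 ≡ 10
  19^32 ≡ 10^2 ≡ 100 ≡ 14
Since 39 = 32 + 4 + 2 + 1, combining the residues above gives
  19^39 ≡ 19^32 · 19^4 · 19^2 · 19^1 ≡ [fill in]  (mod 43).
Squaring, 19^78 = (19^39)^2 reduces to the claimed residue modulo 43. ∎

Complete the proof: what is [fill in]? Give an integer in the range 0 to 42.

2

Multiply the listed residues: 14 · 31 · 17 · 19 = 434 → 7378 → 140182.
Reducing modulo 43: 140182 = 3260·43 + 2, so 19^39 ≡ 2.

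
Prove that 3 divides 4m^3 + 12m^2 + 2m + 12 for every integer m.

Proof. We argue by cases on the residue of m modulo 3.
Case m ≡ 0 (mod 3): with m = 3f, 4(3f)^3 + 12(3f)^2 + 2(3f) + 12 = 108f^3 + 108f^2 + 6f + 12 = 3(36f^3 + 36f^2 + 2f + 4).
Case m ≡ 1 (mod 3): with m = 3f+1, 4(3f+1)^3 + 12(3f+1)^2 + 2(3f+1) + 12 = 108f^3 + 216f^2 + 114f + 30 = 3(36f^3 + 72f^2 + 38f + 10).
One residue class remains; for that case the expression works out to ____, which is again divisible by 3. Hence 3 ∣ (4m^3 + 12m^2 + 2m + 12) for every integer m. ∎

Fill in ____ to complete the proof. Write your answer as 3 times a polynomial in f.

The residues treated are {0, 1}, so the missing case is m ≡ 2 (mod 3); write m = 3f+2.
Then 4(3f+2)^3 + 12(3f+2)^2 + 2(3f+2) + 12 = 108f^3 + 324f^2 + 294f + 96 = 3(36f^3 + 108f^2 + 98f + 32).

3(36f^3 + 108f^2 + 98f + 32)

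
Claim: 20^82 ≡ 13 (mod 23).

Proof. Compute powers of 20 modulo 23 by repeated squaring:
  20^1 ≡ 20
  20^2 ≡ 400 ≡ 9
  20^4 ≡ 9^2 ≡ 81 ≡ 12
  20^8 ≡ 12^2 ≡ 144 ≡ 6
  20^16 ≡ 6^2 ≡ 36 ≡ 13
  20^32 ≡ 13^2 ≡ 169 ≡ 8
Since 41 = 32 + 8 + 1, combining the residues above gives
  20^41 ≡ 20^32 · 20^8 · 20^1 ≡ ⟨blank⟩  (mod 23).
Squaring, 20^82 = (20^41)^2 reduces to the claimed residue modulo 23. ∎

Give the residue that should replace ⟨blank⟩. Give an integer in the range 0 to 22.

Multiply the listed residues: 8 · 6 · 20 = 48 → 960.
Reducing modulo 23: 960 = 41·23 + 17, so 20^41 ≡ 17.

17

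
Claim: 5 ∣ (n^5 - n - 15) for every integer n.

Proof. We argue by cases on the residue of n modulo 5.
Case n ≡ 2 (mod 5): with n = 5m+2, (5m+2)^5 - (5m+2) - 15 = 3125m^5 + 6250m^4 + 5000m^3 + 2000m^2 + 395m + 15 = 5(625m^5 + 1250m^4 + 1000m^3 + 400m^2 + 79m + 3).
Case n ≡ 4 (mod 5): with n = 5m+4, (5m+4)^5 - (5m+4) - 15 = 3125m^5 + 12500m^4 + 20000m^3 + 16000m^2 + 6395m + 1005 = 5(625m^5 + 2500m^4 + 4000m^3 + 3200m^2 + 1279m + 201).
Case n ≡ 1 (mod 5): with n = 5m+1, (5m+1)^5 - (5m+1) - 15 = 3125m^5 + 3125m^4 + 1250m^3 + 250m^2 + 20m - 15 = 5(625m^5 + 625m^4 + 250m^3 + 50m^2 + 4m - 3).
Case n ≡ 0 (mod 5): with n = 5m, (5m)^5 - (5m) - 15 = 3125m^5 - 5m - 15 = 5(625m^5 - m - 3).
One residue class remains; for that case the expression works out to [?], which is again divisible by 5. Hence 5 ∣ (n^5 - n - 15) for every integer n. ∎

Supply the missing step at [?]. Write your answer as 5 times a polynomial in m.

The residues treated are {2, 4, 1, 0}, so the missing case is n ≡ 3 (mod 5); write n = 5m+3.
Then (5m+3)^5 - (5m+3) - 15 = 3125m^5 + 9375m^4 + 11250m^3 + 6750m^2 + 2020m + 225 = 5(625m^5 + 1875m^4 + 2250m^3 + 1350m^2 + 404m + 45).

5(625m^5 + 1875m^4 + 2250m^3 + 1350m^2 + 404m + 45)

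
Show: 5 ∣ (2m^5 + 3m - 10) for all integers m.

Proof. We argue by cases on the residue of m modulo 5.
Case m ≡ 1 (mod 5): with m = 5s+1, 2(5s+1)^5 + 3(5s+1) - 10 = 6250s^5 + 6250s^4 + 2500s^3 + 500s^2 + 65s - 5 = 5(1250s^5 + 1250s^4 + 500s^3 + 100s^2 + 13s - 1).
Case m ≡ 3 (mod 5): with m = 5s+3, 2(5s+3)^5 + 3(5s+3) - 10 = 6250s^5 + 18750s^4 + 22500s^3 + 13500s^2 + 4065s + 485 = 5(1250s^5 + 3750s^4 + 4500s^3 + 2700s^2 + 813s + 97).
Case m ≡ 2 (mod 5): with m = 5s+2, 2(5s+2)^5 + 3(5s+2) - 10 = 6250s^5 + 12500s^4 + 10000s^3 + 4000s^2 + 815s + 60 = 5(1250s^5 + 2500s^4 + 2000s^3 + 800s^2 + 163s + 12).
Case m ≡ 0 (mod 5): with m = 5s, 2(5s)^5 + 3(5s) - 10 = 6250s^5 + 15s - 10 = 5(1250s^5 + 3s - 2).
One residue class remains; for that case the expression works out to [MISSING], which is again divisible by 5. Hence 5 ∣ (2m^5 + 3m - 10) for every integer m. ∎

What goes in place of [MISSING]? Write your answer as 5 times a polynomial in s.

Only m ≡ 4 (mod 5) is unaccounted for. Put m = 5s+4:
2(5s+4)^5 + 3(5s+4) - 10 expands to 6250s^5 + 25000s^4 + 40000s^3 + 32000s^2 + 12815s + 2050,
and factoring out 5 leaves 5(1250s^5 + 5000s^4 + 8000s^3 + 6400s^2 + 2563s + 410).

5(1250s^5 + 5000s^4 + 8000s^3 + 6400s^2 + 2563s + 410)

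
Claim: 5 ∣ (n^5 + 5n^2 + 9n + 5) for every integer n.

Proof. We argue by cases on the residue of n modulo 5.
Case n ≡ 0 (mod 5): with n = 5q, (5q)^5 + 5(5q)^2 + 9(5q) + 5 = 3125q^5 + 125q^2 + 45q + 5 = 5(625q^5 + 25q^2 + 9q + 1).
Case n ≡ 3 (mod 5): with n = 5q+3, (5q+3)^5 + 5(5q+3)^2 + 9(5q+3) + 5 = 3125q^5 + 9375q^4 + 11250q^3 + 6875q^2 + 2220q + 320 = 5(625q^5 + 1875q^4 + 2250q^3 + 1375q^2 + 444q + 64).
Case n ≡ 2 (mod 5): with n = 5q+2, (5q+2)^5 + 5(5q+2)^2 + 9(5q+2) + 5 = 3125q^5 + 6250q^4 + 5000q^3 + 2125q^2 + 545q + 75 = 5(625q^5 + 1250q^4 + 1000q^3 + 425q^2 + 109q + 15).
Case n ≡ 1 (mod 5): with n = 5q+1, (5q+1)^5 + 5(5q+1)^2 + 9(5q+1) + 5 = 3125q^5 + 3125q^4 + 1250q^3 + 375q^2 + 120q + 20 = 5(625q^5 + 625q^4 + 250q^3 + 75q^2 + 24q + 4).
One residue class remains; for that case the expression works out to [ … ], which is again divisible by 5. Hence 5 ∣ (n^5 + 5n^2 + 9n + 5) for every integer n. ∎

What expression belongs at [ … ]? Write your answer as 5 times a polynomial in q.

Only n ≡ 4 (mod 5) is unaccounted for. Put n = 5q+4:
(5q+4)^5 + 5(5q+4)^2 + 9(5q+4) + 5 expands to 3125q^5 + 12500q^4 + 20000q^3 + 16125q^2 + 6645q + 1145,
and factoring out 5 leaves 5(625q^5 + 2500q^4 + 4000q^3 + 3225q^2 + 1329q + 229).

5(625q^5 + 2500q^4 + 4000q^3 + 3225q^2 + 1329q + 229)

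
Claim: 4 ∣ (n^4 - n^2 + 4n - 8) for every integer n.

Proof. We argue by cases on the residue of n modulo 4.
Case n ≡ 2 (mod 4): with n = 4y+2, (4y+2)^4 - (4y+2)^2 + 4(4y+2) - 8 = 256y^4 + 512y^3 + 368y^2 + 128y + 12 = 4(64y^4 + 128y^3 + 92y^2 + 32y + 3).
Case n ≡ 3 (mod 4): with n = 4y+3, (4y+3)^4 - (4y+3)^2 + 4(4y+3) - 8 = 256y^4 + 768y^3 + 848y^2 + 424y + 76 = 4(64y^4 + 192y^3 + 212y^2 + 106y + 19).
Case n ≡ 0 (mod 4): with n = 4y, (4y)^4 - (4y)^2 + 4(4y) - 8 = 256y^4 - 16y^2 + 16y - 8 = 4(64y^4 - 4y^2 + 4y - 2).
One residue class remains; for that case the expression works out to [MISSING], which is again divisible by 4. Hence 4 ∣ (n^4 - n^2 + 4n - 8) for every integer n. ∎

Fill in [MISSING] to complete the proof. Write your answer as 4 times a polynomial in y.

4(64y^4 + 64y^3 + 20y^2 + 6y - 1)

The residues treated are {2, 3, 0}, so the missing case is n ≡ 1 (mod 4); write n = 4y+1.
Then (4y+1)^4 - (4y+1)^2 + 4(4y+1) - 8 = 256y^4 + 256y^3 + 80y^2 + 24y - 4 = 4(64y^4 + 64y^3 + 20y^2 + 6y - 1).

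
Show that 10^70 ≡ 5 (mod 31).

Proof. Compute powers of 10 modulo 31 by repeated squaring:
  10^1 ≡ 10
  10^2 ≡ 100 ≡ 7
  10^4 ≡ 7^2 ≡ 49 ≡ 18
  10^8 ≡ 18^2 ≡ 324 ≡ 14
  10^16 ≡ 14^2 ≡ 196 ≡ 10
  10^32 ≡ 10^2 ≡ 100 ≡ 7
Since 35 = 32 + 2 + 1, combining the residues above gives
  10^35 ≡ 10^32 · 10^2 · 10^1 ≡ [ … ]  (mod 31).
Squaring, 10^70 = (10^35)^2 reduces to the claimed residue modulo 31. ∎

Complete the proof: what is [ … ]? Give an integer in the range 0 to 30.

25

Multiply the listed residues: 7 · 7 · 10 = 49 → 490.
Reducing modulo 31: 490 = 15·31 + 25, so 10^35 ≡ 25.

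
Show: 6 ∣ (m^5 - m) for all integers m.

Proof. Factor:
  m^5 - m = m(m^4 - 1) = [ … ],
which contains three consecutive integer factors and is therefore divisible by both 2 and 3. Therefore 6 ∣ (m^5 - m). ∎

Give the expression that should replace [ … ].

m^4 - 1 = (m^2 - 1)(m^2 + 1), and m^2 - 1 = (m-1)(m+1).
So m(m^4 - 1) = (m - 1)m(m + 1)(m^2 + 1).

(m - 1)m(m + 1)(m^2 + 1)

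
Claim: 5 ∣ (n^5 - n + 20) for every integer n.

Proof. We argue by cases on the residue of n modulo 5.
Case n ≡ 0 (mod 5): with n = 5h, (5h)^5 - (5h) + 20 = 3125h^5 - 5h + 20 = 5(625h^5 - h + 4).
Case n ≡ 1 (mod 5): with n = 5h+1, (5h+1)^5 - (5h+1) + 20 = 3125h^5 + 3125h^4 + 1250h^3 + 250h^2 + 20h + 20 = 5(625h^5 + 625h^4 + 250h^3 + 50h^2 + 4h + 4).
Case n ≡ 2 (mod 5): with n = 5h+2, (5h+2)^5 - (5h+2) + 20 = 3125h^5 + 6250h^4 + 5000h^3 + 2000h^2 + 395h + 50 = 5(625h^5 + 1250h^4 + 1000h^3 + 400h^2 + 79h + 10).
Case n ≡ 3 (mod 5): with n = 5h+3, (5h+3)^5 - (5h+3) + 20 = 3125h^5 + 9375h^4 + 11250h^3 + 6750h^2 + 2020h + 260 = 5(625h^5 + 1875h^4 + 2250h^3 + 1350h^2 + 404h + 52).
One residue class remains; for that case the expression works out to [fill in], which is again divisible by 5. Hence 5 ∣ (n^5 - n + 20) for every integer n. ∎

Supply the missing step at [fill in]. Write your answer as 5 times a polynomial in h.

5(625h^5 + 2500h^4 + 4000h^3 + 3200h^2 + 1279h + 208)

Only n ≡ 4 (mod 5) is unaccounted for. Put n = 5h+4:
(5h+4)^5 - (5h+4) + 20 expands to 3125h^5 + 12500h^4 + 20000h^3 + 16000h^2 + 6395h + 1040,
and factoring out 5 leaves 5(625h^5 + 2500h^4 + 4000h^3 + 3200h^2 + 1279h + 208).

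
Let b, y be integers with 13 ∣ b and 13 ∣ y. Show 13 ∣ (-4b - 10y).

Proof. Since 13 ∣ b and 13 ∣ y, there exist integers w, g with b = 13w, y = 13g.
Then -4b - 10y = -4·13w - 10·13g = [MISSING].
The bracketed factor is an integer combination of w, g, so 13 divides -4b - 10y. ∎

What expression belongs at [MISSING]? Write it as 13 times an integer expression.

Each term has a factor of 13: -4·13w - 10·13g = 13·(-10g - 4w).
Since -10g - 4w is an integer, 13 ∣ (-4b - 10y).

13(-10g - 4w)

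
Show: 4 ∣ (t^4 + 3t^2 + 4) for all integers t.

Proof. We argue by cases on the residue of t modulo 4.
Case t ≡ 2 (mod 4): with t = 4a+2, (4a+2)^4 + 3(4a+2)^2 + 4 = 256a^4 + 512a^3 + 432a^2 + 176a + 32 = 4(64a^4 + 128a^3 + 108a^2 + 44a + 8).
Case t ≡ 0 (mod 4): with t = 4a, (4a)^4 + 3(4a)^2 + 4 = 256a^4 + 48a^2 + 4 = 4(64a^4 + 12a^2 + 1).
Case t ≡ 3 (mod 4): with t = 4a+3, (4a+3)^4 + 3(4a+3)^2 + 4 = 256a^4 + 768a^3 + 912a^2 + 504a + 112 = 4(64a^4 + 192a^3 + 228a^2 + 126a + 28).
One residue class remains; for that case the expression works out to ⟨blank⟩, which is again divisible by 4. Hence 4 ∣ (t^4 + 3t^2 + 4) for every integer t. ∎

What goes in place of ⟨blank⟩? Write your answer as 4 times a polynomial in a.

The residues treated are {2, 0, 3}, so the missing case is t ≡ 1 (mod 4); write t = 4a+1.
Then (4a+1)^4 + 3(4a+1)^2 + 4 = 256a^4 + 256a^3 + 144a^2 + 40a + 8 = 4(64a^4 + 64a^3 + 36a^2 + 10a + 2).

4(64a^4 + 64a^3 + 36a^2 + 10a + 2)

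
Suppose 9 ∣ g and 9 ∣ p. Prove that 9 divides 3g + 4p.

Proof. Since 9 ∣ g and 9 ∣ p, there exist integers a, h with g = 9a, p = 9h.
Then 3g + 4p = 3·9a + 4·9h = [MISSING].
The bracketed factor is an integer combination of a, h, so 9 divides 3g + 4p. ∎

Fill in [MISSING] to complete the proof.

9(3a + 4h)

Each term has a factor of 9: 3·9a + 4·9h = 9·(3a + 4h).
Since 3a + 4h is an integer, 9 ∣ (3g + 4p).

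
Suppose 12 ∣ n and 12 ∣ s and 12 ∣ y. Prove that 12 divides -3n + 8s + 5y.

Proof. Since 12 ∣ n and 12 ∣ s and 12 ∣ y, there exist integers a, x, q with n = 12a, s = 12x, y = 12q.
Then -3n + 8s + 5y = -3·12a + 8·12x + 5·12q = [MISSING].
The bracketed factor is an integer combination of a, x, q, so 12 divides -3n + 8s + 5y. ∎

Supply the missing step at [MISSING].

12(-3a + 5q + 8x)

Each term has a factor of 12: -3·12a + 8·12x + 5·12q = 12·(-3a + 5q + 8x).
Since -3a + 5q + 8x is an integer, 12 ∣ (-3n + 8s + 5y).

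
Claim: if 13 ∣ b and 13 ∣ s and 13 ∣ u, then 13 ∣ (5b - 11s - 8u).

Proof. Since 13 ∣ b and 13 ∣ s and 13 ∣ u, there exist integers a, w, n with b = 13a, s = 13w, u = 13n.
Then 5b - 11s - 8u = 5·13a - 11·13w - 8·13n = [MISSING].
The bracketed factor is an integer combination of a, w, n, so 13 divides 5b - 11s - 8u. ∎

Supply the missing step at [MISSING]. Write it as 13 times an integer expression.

Each term has a factor of 13: 5·13a - 11·13w - 8·13n = 13·(5a - 8n - 11w).
Since 5a - 8n - 11w is an integer, 13 ∣ (5b - 11s - 8u).

13(5a - 8n - 11w)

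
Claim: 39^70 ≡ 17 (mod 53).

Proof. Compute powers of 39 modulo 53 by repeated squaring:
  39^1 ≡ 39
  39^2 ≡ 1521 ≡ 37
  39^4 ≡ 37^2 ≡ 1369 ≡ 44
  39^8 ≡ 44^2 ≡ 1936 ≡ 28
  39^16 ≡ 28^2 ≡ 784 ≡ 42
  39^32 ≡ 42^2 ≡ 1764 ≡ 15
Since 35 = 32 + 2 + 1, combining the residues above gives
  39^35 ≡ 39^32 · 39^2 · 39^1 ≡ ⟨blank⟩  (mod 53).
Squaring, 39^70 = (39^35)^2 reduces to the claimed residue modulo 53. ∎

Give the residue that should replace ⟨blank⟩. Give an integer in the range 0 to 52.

21

Multiply the listed residues: 15 · 37 · 39 = 555 → 21645.
Reducing modulo 53: 21645 = 408·53 + 21, so 39^35 ≡ 21.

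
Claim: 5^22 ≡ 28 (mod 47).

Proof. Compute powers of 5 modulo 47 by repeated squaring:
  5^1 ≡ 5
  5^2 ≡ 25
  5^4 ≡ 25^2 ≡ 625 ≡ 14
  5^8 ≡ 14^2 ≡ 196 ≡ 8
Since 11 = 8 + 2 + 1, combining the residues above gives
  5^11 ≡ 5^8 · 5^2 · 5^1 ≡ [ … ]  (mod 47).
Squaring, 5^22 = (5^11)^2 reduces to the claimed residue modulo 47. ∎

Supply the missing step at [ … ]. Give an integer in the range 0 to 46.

Multiply the listed residues: 8 · 25 · 5 = 200 → 1000.
Reducing modulo 47: 1000 = 21·47 + 13, so 5^11 ≡ 13.

13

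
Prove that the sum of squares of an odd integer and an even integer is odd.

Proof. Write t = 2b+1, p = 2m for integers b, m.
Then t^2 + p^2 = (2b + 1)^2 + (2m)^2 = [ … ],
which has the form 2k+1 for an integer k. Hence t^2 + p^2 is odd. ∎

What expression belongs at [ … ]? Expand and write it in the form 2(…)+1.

2(2b^2 + 2b + 2m^2) + 1

Expanding: (2b + 1)^2 + (2m)^2 = 4b^2 + 4b + 4m^2 + 1.
Every term except the constant is even, so this is 2(2b^2 + 2b + 2m^2) + 1,
and 2b^2 + 2b + 2m^2 ∈ ℤ gives the required form.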